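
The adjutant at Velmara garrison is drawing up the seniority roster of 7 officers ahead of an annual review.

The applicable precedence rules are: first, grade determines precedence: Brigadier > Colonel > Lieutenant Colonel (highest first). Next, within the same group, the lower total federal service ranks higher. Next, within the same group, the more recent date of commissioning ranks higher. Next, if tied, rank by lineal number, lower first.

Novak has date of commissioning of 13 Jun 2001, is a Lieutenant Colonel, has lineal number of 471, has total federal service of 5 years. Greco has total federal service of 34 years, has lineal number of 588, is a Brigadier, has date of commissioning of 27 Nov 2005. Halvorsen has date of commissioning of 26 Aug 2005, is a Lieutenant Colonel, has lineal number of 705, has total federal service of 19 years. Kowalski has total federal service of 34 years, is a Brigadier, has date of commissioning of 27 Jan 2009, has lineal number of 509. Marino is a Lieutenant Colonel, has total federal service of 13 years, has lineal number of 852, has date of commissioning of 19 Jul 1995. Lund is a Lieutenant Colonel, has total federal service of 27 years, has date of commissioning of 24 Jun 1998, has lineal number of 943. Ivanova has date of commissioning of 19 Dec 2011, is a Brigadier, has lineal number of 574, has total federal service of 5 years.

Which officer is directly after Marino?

By grade: Ivanova, Kowalski and Greco (Brigadier); then Novak, Marino, Halvorsen and Lund (Lieutenant Colonel).
Among Ivanova, Kowalski and Greco, by total federal service (lower first): Ivanova (5 years) before Kowalski and Greco (34 years).
Among Kowalski and Greco, by date of commissioning (later first): Kowalski (27 Jan 2009) before Greco (27 Nov 2005).
Among Novak, Marino, Halvorsen and Lund, by total federal service (lower first): Novak (5 years) before Marino (13 years) before Halvorsen (19 years) before Lund (27 years).
Order: Ivanova, Kowalski, Greco, Novak, Marino, Halvorsen, Lund.

Halvorsen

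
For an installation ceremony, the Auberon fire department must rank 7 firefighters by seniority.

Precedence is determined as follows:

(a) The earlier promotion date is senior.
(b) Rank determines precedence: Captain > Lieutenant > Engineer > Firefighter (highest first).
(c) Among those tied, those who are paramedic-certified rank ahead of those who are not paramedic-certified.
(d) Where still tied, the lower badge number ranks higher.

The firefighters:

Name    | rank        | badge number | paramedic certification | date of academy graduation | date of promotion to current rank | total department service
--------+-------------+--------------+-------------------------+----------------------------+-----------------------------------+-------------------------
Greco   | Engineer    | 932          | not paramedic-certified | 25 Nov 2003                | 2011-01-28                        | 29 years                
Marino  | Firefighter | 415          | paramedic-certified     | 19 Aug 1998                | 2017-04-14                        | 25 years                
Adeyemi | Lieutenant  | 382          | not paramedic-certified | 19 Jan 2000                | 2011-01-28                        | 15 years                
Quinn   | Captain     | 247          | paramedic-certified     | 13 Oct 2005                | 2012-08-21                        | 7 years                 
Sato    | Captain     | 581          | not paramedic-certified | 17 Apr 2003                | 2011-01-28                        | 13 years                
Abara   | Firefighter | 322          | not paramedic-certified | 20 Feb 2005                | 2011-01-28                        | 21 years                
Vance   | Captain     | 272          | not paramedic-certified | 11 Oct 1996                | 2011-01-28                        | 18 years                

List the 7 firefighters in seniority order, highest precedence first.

By date of promotion to current rank (earlier first): Vance, Sato, Adeyemi, Greco and Abara (each 2011-01-28); then Quinn (2012-08-21); then Marino (2017-04-14).
Among Vance, Sato, Adeyemi, Greco and Abara, by rank: Vance and Sato (Captain) before Adeyemi (Lieutenant) before Greco (Engineer) before Abara (Firefighter).
Vance and Sato are each not paramedic-certified, so the next rule applies.
Among Vance and Sato, by badge number (lower first): Vance (272) before Sato (581).
Full order: Vance, Sato, Adeyemi, Greco, Abara, Quinn, Marino.

Vance, Sato, Adeyemi, Greco, Abara, Quinn, Marino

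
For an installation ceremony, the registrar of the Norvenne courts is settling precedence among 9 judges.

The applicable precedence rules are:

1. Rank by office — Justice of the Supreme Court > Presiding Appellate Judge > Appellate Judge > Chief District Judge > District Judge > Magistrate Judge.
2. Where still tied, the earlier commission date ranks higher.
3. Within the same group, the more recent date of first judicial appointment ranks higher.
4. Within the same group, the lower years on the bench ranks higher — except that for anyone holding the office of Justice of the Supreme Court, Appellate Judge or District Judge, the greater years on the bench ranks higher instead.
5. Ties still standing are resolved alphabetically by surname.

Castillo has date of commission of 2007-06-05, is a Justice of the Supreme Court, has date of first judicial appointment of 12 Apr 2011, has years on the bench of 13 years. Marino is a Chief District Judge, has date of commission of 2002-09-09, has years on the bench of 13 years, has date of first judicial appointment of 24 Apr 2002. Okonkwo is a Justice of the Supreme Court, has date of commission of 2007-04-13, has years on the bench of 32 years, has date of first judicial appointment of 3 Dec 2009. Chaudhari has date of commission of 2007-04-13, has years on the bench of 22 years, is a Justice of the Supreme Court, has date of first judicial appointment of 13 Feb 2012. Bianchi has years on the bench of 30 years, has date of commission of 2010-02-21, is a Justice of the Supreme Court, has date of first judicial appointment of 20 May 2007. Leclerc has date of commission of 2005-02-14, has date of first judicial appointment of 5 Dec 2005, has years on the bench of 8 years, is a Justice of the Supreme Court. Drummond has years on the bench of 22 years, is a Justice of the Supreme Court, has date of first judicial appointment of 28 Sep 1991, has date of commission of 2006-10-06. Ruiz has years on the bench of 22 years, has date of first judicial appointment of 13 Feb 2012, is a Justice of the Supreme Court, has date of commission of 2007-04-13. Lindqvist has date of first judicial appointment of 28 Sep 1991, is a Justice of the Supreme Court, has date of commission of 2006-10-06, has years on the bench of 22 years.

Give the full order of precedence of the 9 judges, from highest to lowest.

By office: Leclerc, Drummond, Lindqvist, Chaudhari, Ruiz, Okonkwo, Castillo and Bianchi (Justice of the Supreme Court); then Marino (Chief District Judge).
Among Leclerc, Drummond, Lindqvist, Chaudhari, Ruiz, Okonkwo, Castillo and Bianchi, by date of commission (earlier first): Leclerc (2005-02-14) before Drummond and Lindqvist (2006-10-06) before Chaudhari, Ruiz and Okonkwo (2007-04-13) before Castillo (2007-06-05) before Bianchi (2010-02-21).
Drummond and Lindqvist both have date of first judicial appointment 28 Sep 1991, so the next rule applies.
Drummond and Lindqvist both have years on the bench 22 years, so the next rule applies.
Among Drummond and Lindqvist, alphabetically by surname: Drummond before Lindqvist.
Among Chaudhari, Ruiz and Okonkwo, by date of first judicial appointment (later first): Chaudhari and Ruiz (13 Feb 2012) before Okonkwo (3 Dec 2009).
Chaudhari and Ruiz both have years on the bench 22 years, so the next rule applies.
Among Chaudhari and Ruiz, alphabetically by surname: Chaudhari before Ruiz.
Full order: Leclerc, Drummond, Lindqvist, Chaudhari, Ruiz, Okonkwo, Castillo, Bianchi, Marino.

Leclerc, Drummond, Lindqvist, Chaudhari, Ruiz, Okonkwo, Castillo, Bianchi, Marino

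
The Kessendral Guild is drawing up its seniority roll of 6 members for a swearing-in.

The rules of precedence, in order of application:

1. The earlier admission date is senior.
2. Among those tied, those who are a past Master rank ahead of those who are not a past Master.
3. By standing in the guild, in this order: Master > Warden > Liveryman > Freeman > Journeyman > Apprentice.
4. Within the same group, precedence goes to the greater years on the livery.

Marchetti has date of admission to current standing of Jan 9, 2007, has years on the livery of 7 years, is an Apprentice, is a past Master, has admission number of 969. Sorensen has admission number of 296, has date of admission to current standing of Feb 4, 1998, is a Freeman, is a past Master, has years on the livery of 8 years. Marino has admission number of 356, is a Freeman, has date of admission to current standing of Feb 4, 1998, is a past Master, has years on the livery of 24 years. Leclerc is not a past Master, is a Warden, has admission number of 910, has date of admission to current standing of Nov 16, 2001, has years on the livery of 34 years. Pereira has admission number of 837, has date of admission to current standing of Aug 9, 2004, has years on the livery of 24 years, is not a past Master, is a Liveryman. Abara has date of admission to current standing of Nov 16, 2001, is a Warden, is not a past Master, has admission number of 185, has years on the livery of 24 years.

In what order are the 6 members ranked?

By date of admission to current standing (earlier first): Marino and Sorensen (both Feb 4, 1998); then Leclerc and Abara (both Nov 16, 2001); then Pereira (Aug 9, 2004); then Marchetti (Jan 9, 2007).
Marino and Sorensen are each a past Master, so the next rule applies.
Marino and Sorensen are each Freeman, so the next rule applies.
Among Marino and Sorensen, by years on the livery (higher first): Marino (24 years) before Sorensen (8 years).
Leclerc and Abara are each not a past Master, so the next rule applies.
Leclerc and Abara are each Warden, so the next rule applies.
Among Leclerc and Abara, by years on the livery (higher first): Leclerc (34 years) before Abara (24 years).
Full order: Marino, Sorensen, Leclerc, Abara, Pereira, Marchetti.

Marino, Sorensen, Leclerc, Abara, Pereira, Marchetti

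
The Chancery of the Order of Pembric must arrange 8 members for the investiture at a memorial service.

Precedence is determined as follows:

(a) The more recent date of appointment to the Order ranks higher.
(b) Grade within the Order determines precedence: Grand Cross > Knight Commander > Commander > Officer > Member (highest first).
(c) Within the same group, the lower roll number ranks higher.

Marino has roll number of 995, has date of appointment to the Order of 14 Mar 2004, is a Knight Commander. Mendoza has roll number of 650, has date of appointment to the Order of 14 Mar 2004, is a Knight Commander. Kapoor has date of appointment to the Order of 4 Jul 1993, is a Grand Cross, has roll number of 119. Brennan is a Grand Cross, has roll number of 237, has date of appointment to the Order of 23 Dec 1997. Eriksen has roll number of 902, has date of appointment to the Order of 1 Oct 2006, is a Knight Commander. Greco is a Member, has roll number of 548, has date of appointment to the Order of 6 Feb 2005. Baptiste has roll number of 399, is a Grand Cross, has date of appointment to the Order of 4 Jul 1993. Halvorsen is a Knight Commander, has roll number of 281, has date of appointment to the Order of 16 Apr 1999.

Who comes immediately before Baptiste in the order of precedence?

By date of appointment to the Order (later first): Eriksen (1 Oct 2006); then Greco (6 Feb 2005); then Mendoza and Marino (both 14 Mar 2004); then Halvorsen (16 Apr 1999); then Brennan (23 Dec 1997); then Kapoor and Baptiste (both 4 Jul 1993).
Mendoza and Marino are each Knight Commander, so the next rule applies.
Among Mendoza and Marino, by roll number (lower first): Mendoza (650) before Marino (995).
Kapoor and Baptiste are each Grand Cross, so the next rule applies.
Among Kapoor and Baptiste, by roll number (lower first): Kapoor (119) before Baptiste (399).
Order: Eriksen, Greco, Mendoza, Marino, Halvorsen, Brennan, Kapoor, Baptiste.

Kapoor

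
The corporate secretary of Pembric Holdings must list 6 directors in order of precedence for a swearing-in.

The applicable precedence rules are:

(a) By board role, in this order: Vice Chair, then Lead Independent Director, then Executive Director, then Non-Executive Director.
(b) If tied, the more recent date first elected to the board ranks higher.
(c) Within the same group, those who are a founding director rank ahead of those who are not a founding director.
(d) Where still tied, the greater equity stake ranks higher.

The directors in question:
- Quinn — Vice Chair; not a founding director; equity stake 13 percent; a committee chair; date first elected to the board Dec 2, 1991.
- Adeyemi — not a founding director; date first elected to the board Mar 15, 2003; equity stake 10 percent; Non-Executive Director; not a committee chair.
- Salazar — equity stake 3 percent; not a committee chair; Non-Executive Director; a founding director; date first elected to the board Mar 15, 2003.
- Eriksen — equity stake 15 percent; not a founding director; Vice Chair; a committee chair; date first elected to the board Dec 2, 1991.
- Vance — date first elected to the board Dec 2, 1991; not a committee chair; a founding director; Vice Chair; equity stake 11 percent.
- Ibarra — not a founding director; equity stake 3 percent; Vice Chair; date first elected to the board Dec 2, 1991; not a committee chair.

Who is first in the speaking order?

Vance

By board role: Vance, Eriksen, Quinn and Ibarra (Vice Chair); then Salazar and Adeyemi (Non-Executive Director).
Vance, Eriksen, Quinn and Ibarra all have date first elected to the board Dec 2, 1991, so the next rule applies.
Among Vance, Eriksen, Quinn and Ibarra, a founding director before not a founding director: Vance (a founding director) before Eriksen, Quinn and Ibarra (not a founding director).
Among Eriksen, Quinn and Ibarra, by equity stake (higher first): Eriksen (15 percent) before Quinn (13 percent) before Ibarra (3 percent).
Salazar and Adeyemi both have date first elected to the board Mar 15, 2003, so the next rule applies.
Among Salazar and Adeyemi, a founding director before not a founding director: Salazar (a founding director) before Adeyemi (not a founding director).
Order: Vance, Eriksen, Quinn, Ibarra, Salazar, Adeyemi.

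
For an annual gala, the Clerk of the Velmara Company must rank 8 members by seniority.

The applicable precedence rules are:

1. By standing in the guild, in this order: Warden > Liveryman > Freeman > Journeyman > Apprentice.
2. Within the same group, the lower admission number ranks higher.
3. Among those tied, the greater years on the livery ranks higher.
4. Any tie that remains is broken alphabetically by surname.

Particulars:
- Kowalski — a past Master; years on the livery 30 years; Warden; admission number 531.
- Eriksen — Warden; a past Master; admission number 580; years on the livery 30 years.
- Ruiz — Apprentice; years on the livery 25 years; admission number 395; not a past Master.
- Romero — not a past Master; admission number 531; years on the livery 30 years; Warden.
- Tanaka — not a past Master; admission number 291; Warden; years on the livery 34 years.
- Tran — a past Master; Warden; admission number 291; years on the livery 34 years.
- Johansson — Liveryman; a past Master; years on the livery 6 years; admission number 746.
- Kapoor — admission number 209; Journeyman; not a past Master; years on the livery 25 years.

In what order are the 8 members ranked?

Tanaka, Tran, Kowalski, Romero, Eriksen, Johansson, Kapoor, Ruiz

By standing in the guild: Tanaka, Tran, Kowalski, Romero and Eriksen (Warden); then Johansson (Liveryman); then Kapoor (Journeyman); then Ruiz (Apprentice).
Among Tanaka, Tran, Kowalski, Romero and Eriksen, by admission number (lower first): Tanaka and Tran (291) before Kowalski and Romero (531) before Eriksen (580).
Tanaka and Tran both have years on the livery 34 years, so the next rule applies.
Among Tanaka and Tran, alphabetically by surname: Tanaka before Tran.
Kowalski and Romero both have years on the livery 30 years, so the next rule applies.
Among Kowalski and Romero, alphabetically by surname: Kowalski before Romero.
Full order: Tanaka, Tran, Kowalski, Romero, Eriksen, Johansson, Kapoor, Ruiz.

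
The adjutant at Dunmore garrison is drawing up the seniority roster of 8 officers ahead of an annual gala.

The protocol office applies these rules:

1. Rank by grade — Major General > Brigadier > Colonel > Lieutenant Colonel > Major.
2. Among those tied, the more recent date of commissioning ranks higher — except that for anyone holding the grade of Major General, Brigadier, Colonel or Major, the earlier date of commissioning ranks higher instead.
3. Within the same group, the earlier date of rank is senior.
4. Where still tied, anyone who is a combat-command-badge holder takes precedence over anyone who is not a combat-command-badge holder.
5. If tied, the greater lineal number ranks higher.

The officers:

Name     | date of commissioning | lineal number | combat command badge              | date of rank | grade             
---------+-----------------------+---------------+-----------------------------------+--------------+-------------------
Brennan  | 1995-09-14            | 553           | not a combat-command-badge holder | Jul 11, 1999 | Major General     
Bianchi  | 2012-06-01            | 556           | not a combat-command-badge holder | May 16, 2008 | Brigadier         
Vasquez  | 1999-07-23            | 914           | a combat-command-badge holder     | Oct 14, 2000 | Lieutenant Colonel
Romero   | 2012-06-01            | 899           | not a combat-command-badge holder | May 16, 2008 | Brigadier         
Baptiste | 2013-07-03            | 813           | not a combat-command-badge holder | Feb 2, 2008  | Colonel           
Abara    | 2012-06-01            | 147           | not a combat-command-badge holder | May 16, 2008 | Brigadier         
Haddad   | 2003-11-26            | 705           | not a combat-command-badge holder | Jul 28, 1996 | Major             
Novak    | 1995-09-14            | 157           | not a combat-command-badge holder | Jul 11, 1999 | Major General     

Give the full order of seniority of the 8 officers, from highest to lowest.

Brennan, Novak, Romero, Bianchi, Abara, Baptiste, Vasquez, Haddad

By grade: Brennan and Novak (Major General); then Romero, Bianchi and Abara (Brigadier); then Baptiste (Colonel); then Vasquez (Lieutenant Colonel); then Haddad (Major).
Brennan and Novak both have date of commissioning 1995-09-14, so the next rule applies.
Brennan and Novak both have date of rank Jul 11, 1999, so the next rule applies.
Brennan and Novak are each not a combat-command-badge holder, so the next rule applies.
Among Brennan and Novak, by lineal number (higher first): Brennan (553) before Novak (157).
Romero, Bianchi and Abara all have date of commissioning 2012-06-01, so the next rule applies.
Romero, Bianchi and Abara all have date of rank May 16, 2008, so the next rule applies.
Romero, Bianchi and Abara are each not a combat-command-badge holder, so the next rule applies.
Among Romero, Bianchi and Abara, by lineal number (higher first): Romero (899) before Bianchi (556) before Abara (147).
Full order: Brennan, Novak, Romero, Bianchi, Abara, Baptiste, Vasquez, Haddad.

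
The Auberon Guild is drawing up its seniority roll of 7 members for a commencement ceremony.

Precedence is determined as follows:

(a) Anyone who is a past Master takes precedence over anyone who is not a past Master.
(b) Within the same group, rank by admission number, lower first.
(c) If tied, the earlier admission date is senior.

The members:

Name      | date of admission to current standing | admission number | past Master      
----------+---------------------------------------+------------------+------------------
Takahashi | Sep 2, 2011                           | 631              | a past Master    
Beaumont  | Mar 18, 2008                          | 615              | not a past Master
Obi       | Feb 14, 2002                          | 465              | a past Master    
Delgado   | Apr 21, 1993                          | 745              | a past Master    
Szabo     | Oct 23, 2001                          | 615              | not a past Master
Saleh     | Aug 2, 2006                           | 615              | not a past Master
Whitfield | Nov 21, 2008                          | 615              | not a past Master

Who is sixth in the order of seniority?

By the first rule: Obi, Takahashi and Delgado (each a past Master); then Szabo, Saleh, Beaumont and Whitfield (each not a past Master).
Among Obi, Takahashi and Delgado, by admission number (lower first): Obi (465) before Takahashi (631) before Delgado (745).
Szabo, Saleh, Beaumont and Whitfield all have admission number 615, so the next rule applies.
Among Szabo, Saleh, Beaumont and Whitfield, by date of admission to current standing (earlier first): Szabo (Oct 23, 2001) before Saleh (Aug 2, 2006) before Beaumont (Mar 18, 2008) before Whitfield (Nov 21, 2008).
Order: Obi, Takahashi, Delgado, Szabo, Saleh, Beaumont, Whitfield.

Beaumont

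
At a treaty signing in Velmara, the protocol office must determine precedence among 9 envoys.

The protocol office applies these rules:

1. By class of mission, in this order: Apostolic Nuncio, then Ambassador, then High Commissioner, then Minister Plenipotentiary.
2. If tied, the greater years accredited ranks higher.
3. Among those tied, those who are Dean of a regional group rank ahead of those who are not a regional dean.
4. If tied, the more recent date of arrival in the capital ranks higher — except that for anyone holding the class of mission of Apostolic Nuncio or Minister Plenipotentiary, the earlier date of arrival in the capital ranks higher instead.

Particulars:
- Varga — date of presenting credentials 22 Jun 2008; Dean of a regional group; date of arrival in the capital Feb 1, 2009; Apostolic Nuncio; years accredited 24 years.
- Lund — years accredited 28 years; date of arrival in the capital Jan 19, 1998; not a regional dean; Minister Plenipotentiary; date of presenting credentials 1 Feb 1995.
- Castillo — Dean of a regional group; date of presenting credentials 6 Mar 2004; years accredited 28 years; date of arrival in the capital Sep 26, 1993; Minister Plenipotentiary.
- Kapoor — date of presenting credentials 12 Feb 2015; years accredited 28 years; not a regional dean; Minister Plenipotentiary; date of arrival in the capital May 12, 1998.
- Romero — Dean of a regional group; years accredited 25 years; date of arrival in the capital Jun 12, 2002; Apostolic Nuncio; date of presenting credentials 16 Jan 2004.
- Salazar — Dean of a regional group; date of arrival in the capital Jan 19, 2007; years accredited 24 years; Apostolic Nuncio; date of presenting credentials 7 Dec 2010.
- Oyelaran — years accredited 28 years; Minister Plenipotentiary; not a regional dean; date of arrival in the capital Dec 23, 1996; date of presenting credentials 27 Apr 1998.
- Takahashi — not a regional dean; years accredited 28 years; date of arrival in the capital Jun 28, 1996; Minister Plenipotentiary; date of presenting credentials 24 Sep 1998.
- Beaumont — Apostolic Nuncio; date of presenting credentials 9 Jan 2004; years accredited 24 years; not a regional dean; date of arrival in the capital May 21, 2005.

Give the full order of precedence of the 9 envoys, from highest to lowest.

Romero, Salazar, Varga, Beaumont, Castillo, Takahashi, Oyelaran, Lund, Kapoor

By class of mission: Romero, Salazar, Varga and Beaumont (Apostolic Nuncio); then Castillo, Takahashi, Oyelaran, Lund and Kapoor (Minister Plenipotentiary).
Among Romero, Salazar, Varga and Beaumont, by years accredited (higher first): Romero (25 years) before Salazar, Varga and Beaumont (24 years).
Among Salazar, Varga and Beaumont, Dean of a regional group before not a regional dean: Salazar and Varga (Dean of a regional group) before Beaumont (not a regional dean).
Among Salazar and Varga, by date of arrival in the capital (earlier first) (reversed rule for this group): Salazar (Jan 19, 2007) before Varga (Feb 1, 2009).
Castillo, Takahashi, Oyelaran, Lund and Kapoor all have years accredited 28 years, so the next rule applies.
Among Castillo, Takahashi, Oyelaran, Lund and Kapoor, Dean of a regional group before not a regional dean: Castillo (Dean of a regional group) before Takahashi, Oyelaran, Lund and Kapoor (not a regional dean).
Among Takahashi, Oyelaran, Lund and Kapoor, by date of arrival in the capital (earlier first) (reversed rule for this group): Takahashi (Jun 28, 1996) before Oyelaran (Dec 23, 1996) before Lund (Jan 19, 1998) before Kapoor (May 12, 1998).
Full order: Romero, Salazar, Varga, Beaumont, Castillo, Takahashi, Oyelaran, Lund, Kapoor.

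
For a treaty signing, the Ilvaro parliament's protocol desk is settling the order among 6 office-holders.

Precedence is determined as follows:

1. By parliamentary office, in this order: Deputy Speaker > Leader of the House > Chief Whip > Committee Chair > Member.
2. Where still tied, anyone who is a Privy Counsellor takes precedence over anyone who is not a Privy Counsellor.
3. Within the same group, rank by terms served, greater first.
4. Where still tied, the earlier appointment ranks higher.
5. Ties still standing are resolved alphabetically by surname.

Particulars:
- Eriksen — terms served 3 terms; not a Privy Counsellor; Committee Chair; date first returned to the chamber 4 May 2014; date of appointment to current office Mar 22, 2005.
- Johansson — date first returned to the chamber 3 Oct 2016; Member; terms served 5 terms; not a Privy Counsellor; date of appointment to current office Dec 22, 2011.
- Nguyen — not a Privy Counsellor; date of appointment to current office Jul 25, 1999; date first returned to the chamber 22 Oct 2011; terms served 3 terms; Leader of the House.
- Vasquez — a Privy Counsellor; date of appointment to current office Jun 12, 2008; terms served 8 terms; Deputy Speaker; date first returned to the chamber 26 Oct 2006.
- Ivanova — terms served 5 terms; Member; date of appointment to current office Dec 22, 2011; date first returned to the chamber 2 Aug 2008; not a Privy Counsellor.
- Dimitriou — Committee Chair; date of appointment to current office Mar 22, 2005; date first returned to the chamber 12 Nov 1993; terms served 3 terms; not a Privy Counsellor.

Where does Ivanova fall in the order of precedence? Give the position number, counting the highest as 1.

By parliamentary office: Vasquez (Deputy Speaker); then Nguyen (Leader of the House); then Dimitriou and Eriksen (Committee Chair); then Ivanova and Johansson (Member).
Dimitriou and Eriksen are each not a Privy Counsellor, so the next rule applies.
Dimitriou and Eriksen both have terms served 3 terms, so the next rule applies.
Dimitriou and Eriksen both have date of appointment to current office Mar 22, 2005, so the next rule applies.
Among Dimitriou and Eriksen, alphabetically by surname: Dimitriou before Eriksen.
Ivanova and Johansson are each not a Privy Counsellor, so the next rule applies.
Ivanova and Johansson both have terms served 5 terms, so the next rule applies.
Ivanova and Johansson both have date of appointment to current office Dec 22, 2011, so the next rule applies.
Among Ivanova and Johansson, alphabetically by surname: Ivanova before Johansson.
Order: Vasquez, Nguyen, Dimitriou, Eriksen, Ivanova, Johansson. So position 5.

5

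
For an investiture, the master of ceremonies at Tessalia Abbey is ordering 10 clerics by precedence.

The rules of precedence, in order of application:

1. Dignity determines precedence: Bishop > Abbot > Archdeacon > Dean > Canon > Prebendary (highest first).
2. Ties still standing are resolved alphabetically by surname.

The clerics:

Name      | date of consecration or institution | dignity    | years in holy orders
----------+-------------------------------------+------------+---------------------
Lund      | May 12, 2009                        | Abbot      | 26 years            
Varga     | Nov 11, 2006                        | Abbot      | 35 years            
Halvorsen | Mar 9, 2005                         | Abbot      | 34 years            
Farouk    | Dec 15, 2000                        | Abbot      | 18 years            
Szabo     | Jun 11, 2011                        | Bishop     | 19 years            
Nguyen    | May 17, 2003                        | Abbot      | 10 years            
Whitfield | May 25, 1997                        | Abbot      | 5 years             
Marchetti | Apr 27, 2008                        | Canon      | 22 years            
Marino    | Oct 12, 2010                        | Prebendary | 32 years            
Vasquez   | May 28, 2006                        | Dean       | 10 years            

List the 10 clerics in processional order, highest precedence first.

Szabo, Farouk, Halvorsen, Lund, Nguyen, Varga, Whitfield, Vasquez, Marchetti, Marino

By dignity: Szabo (Bishop); then Farouk, Halvorsen, Lund, Nguyen, Varga and Whitfield (Abbot); then Vasquez (Dean); then Marchetti (Canon); then Marino (Prebendary).
Among Farouk, Halvorsen, Lund, Nguyen, Varga and Whitfield, alphabetically by surname: Farouk before Halvorsen before Lund before Nguyen before Varga before Whitfield.
Full order: Szabo, Farouk, Halvorsen, Lund, Nguyen, Varga, Whitfield, Vasquez, Marchetti, Marino.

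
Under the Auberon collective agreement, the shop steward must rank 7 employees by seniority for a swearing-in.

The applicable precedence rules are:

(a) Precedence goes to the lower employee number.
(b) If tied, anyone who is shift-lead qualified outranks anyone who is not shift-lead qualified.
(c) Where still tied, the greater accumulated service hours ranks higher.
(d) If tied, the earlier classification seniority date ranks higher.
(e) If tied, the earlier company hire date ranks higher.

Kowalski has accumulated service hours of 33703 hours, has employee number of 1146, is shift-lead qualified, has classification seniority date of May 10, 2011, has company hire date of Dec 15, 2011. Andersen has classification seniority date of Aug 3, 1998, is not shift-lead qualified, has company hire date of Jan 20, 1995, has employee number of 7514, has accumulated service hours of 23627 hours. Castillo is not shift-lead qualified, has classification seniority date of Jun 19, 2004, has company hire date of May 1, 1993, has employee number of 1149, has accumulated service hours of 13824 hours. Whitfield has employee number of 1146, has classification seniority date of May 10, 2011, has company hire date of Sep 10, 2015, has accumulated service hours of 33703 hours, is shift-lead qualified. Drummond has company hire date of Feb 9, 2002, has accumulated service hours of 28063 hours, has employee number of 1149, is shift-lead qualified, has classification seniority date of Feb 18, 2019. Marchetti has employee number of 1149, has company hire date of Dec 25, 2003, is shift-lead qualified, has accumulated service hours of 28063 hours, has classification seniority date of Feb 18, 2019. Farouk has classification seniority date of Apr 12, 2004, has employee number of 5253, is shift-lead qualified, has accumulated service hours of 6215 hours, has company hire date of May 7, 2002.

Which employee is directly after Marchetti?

By employee number (lower first): Kowalski and Whitfield (both 1146); then Drummond, Marchetti and Castillo (each 1149); then Farouk (5253); then Andersen (7514).
Kowalski and Whitfield are each shift-lead qualified, so the next rule applies.
Kowalski and Whitfield both have accumulated service hours 33703 hours, so the next rule applies.
Kowalski and Whitfield both have classification seniority date May 10, 2011, so the next rule applies.
Among Kowalski and Whitfield, by company hire date (earlier first): Kowalski (Dec 15, 2011) before Whitfield (Sep 10, 2015).
Among Drummond, Marchetti and Castillo, shift-lead qualified before not shift-lead qualified: Drummond and Marchetti (shift-lead qualified) before Castillo (not shift-lead qualified).
Drummond and Marchetti both have accumulated service hours 28063 hours, so the next rule applies.
Drummond and Marchetti both have classification seniority date Feb 18, 2019, so the next rule applies.
Among Drummond and Marchetti, by company hire date (earlier first): Drummond (Feb 9, 2002) before Marchetti (Dec 25, 2003).
Order: Kowalski, Whitfield, Drummond, Marchetti, Castillo, Farouk, Andersen.

Castillo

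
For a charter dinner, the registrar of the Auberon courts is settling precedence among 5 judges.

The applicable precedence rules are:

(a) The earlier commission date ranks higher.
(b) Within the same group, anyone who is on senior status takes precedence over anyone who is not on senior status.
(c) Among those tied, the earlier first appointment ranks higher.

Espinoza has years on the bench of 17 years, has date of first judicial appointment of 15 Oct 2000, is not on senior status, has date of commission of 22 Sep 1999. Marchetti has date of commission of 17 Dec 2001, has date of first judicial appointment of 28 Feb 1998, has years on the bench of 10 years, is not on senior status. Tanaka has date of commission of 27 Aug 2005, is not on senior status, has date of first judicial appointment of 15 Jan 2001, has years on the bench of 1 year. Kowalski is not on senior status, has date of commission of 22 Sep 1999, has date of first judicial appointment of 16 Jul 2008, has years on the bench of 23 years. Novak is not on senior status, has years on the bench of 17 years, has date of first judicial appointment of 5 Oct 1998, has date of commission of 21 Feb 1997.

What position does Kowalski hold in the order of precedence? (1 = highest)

By date of commission (earlier first): Novak (21 Feb 1997); then Espinoza and Kowalski (both 22 Sep 1999); then Marchetti (17 Dec 2001); then Tanaka (27 Aug 2005).
Espinoza and Kowalski are each not on senior status, so the next rule applies.
Among Espinoza and Kowalski, by date of first judicial appointment (earlier first): Espinoza (15 Oct 2000) before Kowalski (16 Jul 2008).
Order: Novak, Espinoza, Kowalski, Marchetti, Tanaka. So position 3.

3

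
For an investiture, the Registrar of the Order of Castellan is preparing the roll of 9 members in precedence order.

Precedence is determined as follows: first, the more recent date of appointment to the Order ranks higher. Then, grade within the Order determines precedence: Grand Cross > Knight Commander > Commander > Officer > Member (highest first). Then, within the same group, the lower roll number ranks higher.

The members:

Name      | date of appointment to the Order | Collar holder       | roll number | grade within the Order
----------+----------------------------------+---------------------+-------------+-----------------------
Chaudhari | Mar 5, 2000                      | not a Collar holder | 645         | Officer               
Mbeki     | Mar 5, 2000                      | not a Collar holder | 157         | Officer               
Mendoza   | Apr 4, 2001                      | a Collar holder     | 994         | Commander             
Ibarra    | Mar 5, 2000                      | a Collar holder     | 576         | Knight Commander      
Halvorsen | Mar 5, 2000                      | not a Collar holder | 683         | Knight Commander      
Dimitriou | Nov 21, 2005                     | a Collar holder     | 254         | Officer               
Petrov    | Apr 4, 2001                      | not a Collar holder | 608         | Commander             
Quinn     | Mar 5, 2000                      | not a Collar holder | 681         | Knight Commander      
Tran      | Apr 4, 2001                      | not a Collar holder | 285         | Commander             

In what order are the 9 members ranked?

Dimitriou, Tran, Petrov, Mendoza, Ibarra, Quinn, Halvorsen, Mbeki, Chaudhari

By date of appointment to the Order (later first): Dimitriou (Nov 21, 2005); then Tran, Petrov and Mendoza (each Apr 4, 2001); then Ibarra, Quinn, Halvorsen, Mbeki and Chaudhari (each Mar 5, 2000).
Tran, Petrov and Mendoza are each Commander, so the next rule applies.
Among Tran, Petrov and Mendoza, by roll number (lower first): Tran (285) before Petrov (608) before Mendoza (994).
Among Ibarra, Quinn, Halvorsen, Mbeki and Chaudhari, by grade within the Order: Ibarra, Quinn and Halvorsen (Knight Commander) before Mbeki and Chaudhari (Officer).
Among Ibarra, Quinn and Halvorsen, by roll number (lower first): Ibarra (576) before Quinn (681) before Halvorsen (683).
Among Mbeki and Chaudhari, by roll number (lower first): Mbeki (157) before Chaudhari (645).
Full order: Dimitriou, Tran, Petrov, Mendoza, Ibarra, Quinn, Halvorsen, Mbeki, Chaudhari.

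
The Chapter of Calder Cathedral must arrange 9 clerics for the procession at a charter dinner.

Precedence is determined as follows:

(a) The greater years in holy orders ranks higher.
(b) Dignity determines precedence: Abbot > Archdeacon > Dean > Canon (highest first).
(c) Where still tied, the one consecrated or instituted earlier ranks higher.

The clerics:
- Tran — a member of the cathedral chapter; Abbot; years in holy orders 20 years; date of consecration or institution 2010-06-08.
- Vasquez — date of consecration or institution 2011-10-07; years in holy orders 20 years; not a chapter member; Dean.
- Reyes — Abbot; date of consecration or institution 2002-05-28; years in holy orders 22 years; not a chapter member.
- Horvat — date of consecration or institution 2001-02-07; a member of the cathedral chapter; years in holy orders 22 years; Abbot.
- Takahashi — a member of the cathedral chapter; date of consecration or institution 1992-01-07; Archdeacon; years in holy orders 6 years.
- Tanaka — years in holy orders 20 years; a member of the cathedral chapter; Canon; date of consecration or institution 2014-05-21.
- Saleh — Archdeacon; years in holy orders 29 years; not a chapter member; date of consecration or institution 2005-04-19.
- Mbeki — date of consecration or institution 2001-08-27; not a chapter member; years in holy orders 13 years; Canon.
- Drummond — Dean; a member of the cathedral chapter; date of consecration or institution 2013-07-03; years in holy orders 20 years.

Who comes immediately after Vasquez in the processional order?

Drummond

By years in holy orders (higher first): Saleh (29 years); then Horvat and Reyes (both 22 years); then Tran, Vasquez, Drummond and Tanaka (each 20 years); then Mbeki (13 years); then Takahashi (6 years).
Horvat and Reyes are each Abbot, so the next rule applies.
Among Horvat and Reyes, by date of consecration or institution (earlier first): Horvat (2001-02-07) before Reyes (2002-05-28).
Among Tran, Vasquez, Drummond and Tanaka, by dignity: Tran (Abbot) before Vasquez and Drummond (Dean) before Tanaka (Canon).
Among Vasquez and Drummond, by date of consecration or institution (earlier first): Vasquez (2011-10-07) before Drummond (2013-07-03).
Order: Saleh, Horvat, Reyes, Tran, Vasquez, Drummond, Tanaka, Mbeki, Takahashi.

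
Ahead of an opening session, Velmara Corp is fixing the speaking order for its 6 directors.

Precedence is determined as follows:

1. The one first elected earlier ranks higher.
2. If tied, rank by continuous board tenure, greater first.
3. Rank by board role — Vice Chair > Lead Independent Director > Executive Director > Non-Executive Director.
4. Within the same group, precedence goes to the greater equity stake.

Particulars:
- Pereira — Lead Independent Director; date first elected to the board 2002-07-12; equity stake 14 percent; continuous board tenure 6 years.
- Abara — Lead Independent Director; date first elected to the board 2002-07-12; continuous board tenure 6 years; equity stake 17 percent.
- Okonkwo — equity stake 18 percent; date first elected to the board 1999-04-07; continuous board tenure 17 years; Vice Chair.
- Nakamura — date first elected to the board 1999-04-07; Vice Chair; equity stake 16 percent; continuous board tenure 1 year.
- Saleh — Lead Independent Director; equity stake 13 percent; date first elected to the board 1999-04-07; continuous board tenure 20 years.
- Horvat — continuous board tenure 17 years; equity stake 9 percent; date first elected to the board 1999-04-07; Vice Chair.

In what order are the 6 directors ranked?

By date first elected to the board (earlier first): Saleh, Okonkwo, Horvat and Nakamura (each 1999-04-07); then Abara and Pereira (both 2002-07-12).
Among Saleh, Okonkwo, Horvat and Nakamura, by continuous board tenure (higher first): Saleh (20 years) before Okonkwo and Horvat (17 years) before Nakamura (1 year).
Okonkwo and Horvat are each Vice Chair, so the next rule applies.
Among Okonkwo and Horvat, by equity stake (higher first): Okonkwo (18 percent) before Horvat (9 percent).
Abara and Pereira both have continuous board tenure 6 years, so the next rule applies.
Abara and Pereira are each Lead Independent Director, so the next rule applies.
Among Abara and Pereira, by equity stake (higher first): Abara (17 percent) before Pereira (14 percent).
Full order: Saleh, Okonkwo, Horvat, Nakamura, Abara, Pereira.

Saleh, Okonkwo, Horvat, Nakamura, Abara, Pereira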